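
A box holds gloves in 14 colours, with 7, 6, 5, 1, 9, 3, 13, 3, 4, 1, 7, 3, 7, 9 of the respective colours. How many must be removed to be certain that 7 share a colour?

In the worst case you take as many as possible of each colour without reaching 7: 6 + 6 + 5 + 1 + 6 + 3 + 6 + 3 + 4 + 1 + 6 + 3 + 6 + 6 = 62.
The next one must give 7 of some colour, so 62 + 1 = 63.

63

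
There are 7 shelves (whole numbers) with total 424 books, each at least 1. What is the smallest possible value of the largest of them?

The 7 values sum to 424, so their maximum is at least ⌈424/7⌉ = 61.
Equality holds with 4 values of 61 and 3 values of 60.

61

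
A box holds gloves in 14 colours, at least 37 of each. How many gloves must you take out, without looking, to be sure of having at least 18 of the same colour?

239

You could draw 17 of every colour without reaching 18 of any — 238 in all.
One more forces 18 of some colour, so 238 + 1 = 239.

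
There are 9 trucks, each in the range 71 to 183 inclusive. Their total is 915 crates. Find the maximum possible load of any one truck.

183

Maximizing one value means minimizing the remaining 8.
The other 8 contribute at least 8 × 71 = 568, leaving at most 915 − 568 = 347.
But each truck is capped at 183, so the maximum is 183.
Achievable: one at 183 and the other 8 totalling 732, which fits since 8 × 71 ≤ 732 ≤ 8 × 183.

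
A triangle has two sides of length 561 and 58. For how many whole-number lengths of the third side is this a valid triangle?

115

The triangle inequality gives |561 − 58| < c < 561 + 58, i.e. 503 < c < 619.
So c can be any integer from 504 to 618: 115 values.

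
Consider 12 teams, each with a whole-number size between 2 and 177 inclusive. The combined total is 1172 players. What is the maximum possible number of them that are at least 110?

With k values at 110 or above and the rest at least 2, the sum is at least 24 + 108k.
Since the sum is 1172, we need 108k ≤ 1148, i.e. k ≤ 10.
k = 10 is achieved by 10 values at 110 and 2 at 2, total 1104; add 68 to one value (staying below 110) to reach 1172.

10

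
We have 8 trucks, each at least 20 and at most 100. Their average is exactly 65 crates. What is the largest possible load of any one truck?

100

To make one truck as large as possible, make the other 7 as small as possible.
The total is 8 × 65 = 520.
The other 7 contribute at least 7 × 20 = 140, leaving at most 520 − 140 = 380.
But each truck is capped at 100, so the maximum is 100.
Achievable: one at 100 and the other 7 totalling 420, which fits since 7 × 20 ≤ 420 ≤ 7 × 100.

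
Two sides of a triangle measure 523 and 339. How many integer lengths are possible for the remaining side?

677

The triangle inequality gives |523 − 339| < c < 523 + 339, i.e. 184 < c < 862.
So c can be any integer from 185 to 861: 677 values.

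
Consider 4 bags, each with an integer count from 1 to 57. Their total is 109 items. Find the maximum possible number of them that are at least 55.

Suppose k of them are at least 55. Those contribute at least 55 each and the other 4 − k at least 1 each.
So the total is at least 55k + 1(4 − k) = 4 + 54k. This must be ≤ 109, giving k ≤ 1.
k = 1 is achieved by 1 value at 55 and 3 at 1, total 58; add 51 to one value (staying below 55) to reach 109.

1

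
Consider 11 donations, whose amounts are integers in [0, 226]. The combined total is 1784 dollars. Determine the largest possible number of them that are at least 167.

Suppose k of them are at least 167. Those contribute at least 167 each and the other 11 − k at least 0 each.
So the total is at least 167k + 0(11 − k) = 0 + 167k. This must be ≤ 1784, giving k ≤ 10.
k = 10 is achieved by 10 values at 167 and 1 at 0, total 1670; add 114 to one value (staying below 167) to reach 1784.

10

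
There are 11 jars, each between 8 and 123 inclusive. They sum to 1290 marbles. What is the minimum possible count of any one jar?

60

Minimizing one value means maximizing the remaining 10.
The other 10 contribute at most 10 × 123 = 1230, leaving at least 1290 − 1230 = 60.
Since 60 ≥ 8, this is achievable: one at 60 and 10 at 123.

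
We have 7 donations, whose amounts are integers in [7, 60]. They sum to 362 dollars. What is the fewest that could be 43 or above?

4

Suppose at most 7 − j of them reach 43; then j values are ≤ 42 and the rest ≤ 60.
The total is then ≤ 42·j + 60·(7 − j) = 420 − 18j. For this to be ≥ 362 we need j ≤ 3, so at least 7 − 3 = 4 must reach 43.
Exactly 4 works: 4 values at 60 and 3 at 42 total 366; lower one of the high values by 4 (still ≥ 43) to hit 362.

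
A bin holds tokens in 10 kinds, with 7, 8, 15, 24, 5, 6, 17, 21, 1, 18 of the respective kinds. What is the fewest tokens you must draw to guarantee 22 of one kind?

In the worst case you take as many as possible of each kind without reaching 22: 7 + 8 + 15 + 21 + 5 + 6 + 17 + 21 + 1 + 18 = 119.
The next one must give 22 of some kind, so 119 + 1 = 120.

120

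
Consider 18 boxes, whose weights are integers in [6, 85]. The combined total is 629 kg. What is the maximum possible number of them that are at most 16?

13

Suppose k of them are at most 16. Those contribute at most 16 each and the rest at most 85 each.
So the total is at most 16k + 85(18 − k) = 1530 − 69k. This must still be ≥ 629, so k ≤ 13.
k = 13 is achieved by 13 values at 16 and 5 at 85, total 633; lower one of the 85's by 4 (still > 16) to reach 629.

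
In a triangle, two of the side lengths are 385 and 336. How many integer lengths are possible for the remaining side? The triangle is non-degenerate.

671

The triangle inequality gives |385 − 336| < c < 385 + 336, i.e. 49 < c < 721.
So c can be any integer from 50 to 720: 671 values.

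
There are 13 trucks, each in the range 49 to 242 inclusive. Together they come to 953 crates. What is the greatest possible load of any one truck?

Maximizing one value means minimizing the remaining 12.
The other 12 contribute at least 12 × 49 = 588, leaving at most 953 − 588 = 365.
But each truck is capped at 242, so the maximum is 242.
Achievable: one at 242 and the other 12 totalling 711, which fits since 12 × 49 ≤ 711 ≤ 12 × 242.

242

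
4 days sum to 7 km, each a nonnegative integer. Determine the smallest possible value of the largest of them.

2

The average is 7/4 > 1, so not all 4 can be 1 or less; the largest is ≥ 2.
Equality holds with 3 values of 2 and 1 value of 1.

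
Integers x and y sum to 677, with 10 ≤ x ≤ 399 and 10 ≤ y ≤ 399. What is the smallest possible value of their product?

For a fixed sum, xy is smallest when x and y are as far apart as possible.
At the endpoint x = 278, y = 677 − 278 = 399, so xy = 278 × 399 = 110922.

110922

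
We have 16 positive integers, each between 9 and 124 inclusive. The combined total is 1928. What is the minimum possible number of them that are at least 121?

2

Each value short of 121 is at most 120, costing at least 124 − 120 = 4 against the maximum total of 1984.
We can afford to lose at most 1984 − 1928 = 56, so at most ⌊56/4⌋ = 14 fall short, and at least 2 are ≥ 121.
Exactly 2 works: 2 values at 124 and 14 at 120 total 1928.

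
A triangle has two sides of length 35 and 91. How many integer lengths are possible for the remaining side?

The triangle inequality gives |35 − 91| < c < 35 + 91, i.e. 56 < c < 126.
So c can be any integer from 57 to 125: 69 values.

69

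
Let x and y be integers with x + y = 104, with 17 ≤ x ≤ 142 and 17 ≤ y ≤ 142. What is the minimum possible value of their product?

For a fixed sum, xy is smallest when x and y are as far apart as possible.
At the endpoint x = 17, y = 104 − 17 = 87, so xy = 17 × 87 = 1479.

1479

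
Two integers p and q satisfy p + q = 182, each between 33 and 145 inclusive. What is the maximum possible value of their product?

For a fixed sum, the product pq is largest when p and q are as close as possible.
Taking p = 91 and q = 91 (both in [33, 145]) gives pq = 8281.

8281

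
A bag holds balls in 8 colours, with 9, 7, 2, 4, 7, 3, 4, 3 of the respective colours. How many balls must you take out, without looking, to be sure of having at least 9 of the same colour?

39

In the worst case you take as many as possible of each colour without reaching 9: 8 + 7 + 2 + 4 + 7 + 3 + 4 + 3 = 38.
The next one must give 9 of some colour, so 38 + 1 = 39.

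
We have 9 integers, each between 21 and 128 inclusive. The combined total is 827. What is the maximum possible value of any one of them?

To make one integer as large as possible, make the other 8 as small as possible.
The other 8 contribute at least 8 × 21 = 168, leaving at most 827 − 168 = 659.
But each integer is capped at 128, so the maximum is 128.
Achievable: one at 128 and the other 8 totalling 699, which fits since 8 × 21 ≤ 699 ≤ 8 × 128.

128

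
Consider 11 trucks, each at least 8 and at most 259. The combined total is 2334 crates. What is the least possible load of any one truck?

8

To make one truck as small as possible, make the other 10 as large as possible.
The other 10 can take up 10 × 259 = 2590 ≥ 2334 − 8, so one truck can sit at its floor of 8.
Achievable: one at 8 and the other 10 totalling 2326, which fits since 10 × 8 ≤ 2326 ≤ 10 × 259.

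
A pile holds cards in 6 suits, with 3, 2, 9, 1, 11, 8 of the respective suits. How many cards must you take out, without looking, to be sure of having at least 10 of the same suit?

33

In the worst case you take as many as possible of each suit without reaching 10: 3 + 2 + 9 + 1 + 9 + 8 = 32.
The next one must give 10 of some suit, so 32 + 1 = 33.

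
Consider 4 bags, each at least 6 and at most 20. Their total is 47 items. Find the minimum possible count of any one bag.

To make one bag as small as possible, make the other 3 as large as possible.
The other 3 can take up 3 × 20 = 60 ≥ 47 − 6, so one bag can sit at its floor of 6.
Achievable: one at 6 and the other 3 totalling 41, which fits since 3 × 6 ≤ 41 ≤ 3 × 20.

6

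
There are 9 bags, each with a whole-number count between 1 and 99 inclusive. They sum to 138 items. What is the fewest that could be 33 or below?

6

Let j be the number exceeding 33. Then the total is ≥ 34·j + 1·(9 − j) = 9 + 33j.
So 33j ≤ 129 and j ≤ 3; hence at least 9 − 3 = 6 are ≤ 33.
Exactly 6 works: 6 values at 1 and 3 at 34 total 108; raise one of the low values by 30 (still ≤ 33) to hit 138.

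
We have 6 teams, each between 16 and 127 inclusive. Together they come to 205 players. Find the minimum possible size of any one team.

16

To make one team as small as possible, make the other 5 as large as possible.
The other 5 can take up 5 × 127 = 635 ≥ 205 − 16, so one team can sit at its floor of 16.
Achievable: one at 16 and the other 5 totalling 189, which fits since 5 × 16 ≤ 189 ≤ 5 × 127.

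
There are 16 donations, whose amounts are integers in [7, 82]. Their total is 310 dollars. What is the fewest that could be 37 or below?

Let j be the number exceeding 37. Then the total is ≥ 38·j + 7·(16 − j) = 112 + 31j.
So 31j ≤ 198 and j ≤ 6; hence at least 16 − 6 = 10 are ≤ 37.
Exactly 10 works: 10 values at 7 and 6 at 38 total 298; raise one of the low values by 12 (still ≤ 37) to hit 310.

10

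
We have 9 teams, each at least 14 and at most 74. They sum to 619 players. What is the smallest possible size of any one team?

Minimizing one value means maximizing the remaining 8.
The other 8 contribute at most 8 × 74 = 592, leaving at least 619 − 592 = 27.
Since 27 ≥ 14, this is achievable: one at 27 and 8 at 74.

27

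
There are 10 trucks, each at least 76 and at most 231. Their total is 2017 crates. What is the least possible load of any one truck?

Minimizing one value means maximizing the remaining 9.
The other 9 can take up 9 × 231 = 2079 ≥ 2017 − 76, so one truck can sit at its floor of 76.
Achievable: one at 76 and the other 9 totalling 1941, which fits since 9 × 76 ≤ 1941 ≤ 9 × 231.

76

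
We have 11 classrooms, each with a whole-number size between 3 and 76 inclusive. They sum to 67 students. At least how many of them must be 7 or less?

5

Each value above 7 is at least 8, contributing at least 8 − 3 = 5 above the floor 3.
The sum exceeds the floor total 33 by 34, so at most ⌊34/5⌋ = 6 exceed 7, and at least 5 are ≤ 7.
Exactly 5 works: 5 values at 3 and 6 at 8 total 63; raise one of the low values by 4 (still ≤ 7) to hit 67.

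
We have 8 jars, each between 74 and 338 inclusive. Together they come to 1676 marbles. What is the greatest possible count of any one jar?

338

Maximizing one value means minimizing the remaining 7.
The other 7 contribute at least 7 × 74 = 518, leaving at most 1676 − 518 = 1158.
But each jar is capped at 338, so the maximum is 338.
Achievable: one at 338 and the other 7 totalling 1338, which fits since 7 × 74 ≤ 1338 ≤ 7 × 338.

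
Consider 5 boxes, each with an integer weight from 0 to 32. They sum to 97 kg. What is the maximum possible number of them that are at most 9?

2

Suppose k of them are at most 9. Those contribute at most 9 each and the rest at most 32 each.
So the total is at most 9k + 32(5 − k) = 160 − 23k. This must still be ≥ 97, so k ≤ 2.
k = 2 is achieved by 2 values at 9 and 3 at 32, total 114; lower one of the 32's by 17 (still > 9) to reach 97.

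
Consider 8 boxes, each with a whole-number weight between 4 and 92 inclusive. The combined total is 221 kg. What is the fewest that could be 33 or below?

Each value above 33 is at least 34, contributing at least 34 − 4 = 30 above the floor 4.
The sum exceeds the floor total 32 by 189, so at most ⌊189/30⌋ = 6 exceed 33, and at least 2 are ≤ 33.
Exactly 2 works: 2 values at 4 and 6 at 34 total 212; raise one of the low values by 9 (still ≤ 33) to hit 221.

2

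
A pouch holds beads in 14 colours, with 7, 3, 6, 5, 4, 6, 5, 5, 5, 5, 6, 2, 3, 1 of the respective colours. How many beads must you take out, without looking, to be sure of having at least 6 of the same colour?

59

In the worst case you take as many as possible of each colour without reaching 6: 5 + 3 + 5 + 5 + 4 + 5 + 5 + 5 + 5 + 5 + 5 + 2 + 3 + 1 = 58.
The next one must give 6 of some colour, so 58 + 1 = 59.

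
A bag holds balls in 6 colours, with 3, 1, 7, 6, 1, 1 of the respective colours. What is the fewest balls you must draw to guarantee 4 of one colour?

13

In the worst case you take as many as possible of each colour without reaching 4: 3 + 1 + 3 + 3 + 1 + 1 = 12.
The next one must give 4 of some colour, so 12 + 1 = 13.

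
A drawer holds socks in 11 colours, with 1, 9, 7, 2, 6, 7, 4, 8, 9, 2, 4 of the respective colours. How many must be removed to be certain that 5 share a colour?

38

In the worst case you take as many as possible of each colour without reaching 5: 1 + 4 + 4 + 2 + 4 + 4 + 4 + 4 + 4 + 2 + 4 = 37.
The next one must give 5 of some colour, so 37 + 1 = 38.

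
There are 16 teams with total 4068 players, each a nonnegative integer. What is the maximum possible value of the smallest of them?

254

The average is 4068/16 < 255, so some value is ≤ 254.
Equality holds with 12 values of 254 and 4 values of 255.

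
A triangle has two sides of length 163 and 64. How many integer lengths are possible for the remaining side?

The triangle inequality gives |163 − 64| < c < 163 + 64, i.e. 99 < c < 227.
So c can be any integer from 100 to 226: 127 values.

127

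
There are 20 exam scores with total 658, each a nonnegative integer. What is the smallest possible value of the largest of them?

33

Some value must be at least ⌈658/20⌉ = 33, since 20 × 32 = 640 < 658.
Equality holds with 18 values of 33 and 2 values of 32.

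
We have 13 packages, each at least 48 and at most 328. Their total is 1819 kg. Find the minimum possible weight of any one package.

48

Minimizing one value means maximizing the remaining 12.
The other 12 can take up 12 × 328 = 3936 ≥ 1819 − 48, so one package can sit at its floor of 48.
Achievable: one at 48 and the other 12 totalling 1771, which fits since 12 × 48 ≤ 1771 ≤ 12 × 328.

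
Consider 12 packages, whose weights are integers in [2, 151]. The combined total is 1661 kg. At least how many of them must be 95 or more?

Each value short of 95 is at most 94, costing at least 151 − 94 = 57 against the maximum total of 1812.
We can afford to lose at most 1812 − 1661 = 151, so at most ⌊151/57⌋ = 2 fall short, and at least 10 are ≥ 95.
Exactly 10 works: 10 values at 151 and 2 at 94 total 1698; lower one of the high values by 37 (still ≥ 95) to hit 1661.

10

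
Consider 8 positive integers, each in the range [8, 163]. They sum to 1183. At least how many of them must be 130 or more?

5

Each value short of 130 is at most 129, costing at least 163 − 129 = 34 against the maximum total of 1304.
We can afford to lose at most 1304 − 1183 = 121, so at most ⌊121/34⌋ = 3 fall short, and at least 5 are ≥ 130.
Exactly 5 works: 5 values at 163 and 3 at 129 total 1202; lower one of the high values by 19 (still ≥ 130) to hit 1183.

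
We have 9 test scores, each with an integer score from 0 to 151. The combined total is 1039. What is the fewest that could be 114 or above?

1

Each value short of 114 is at most 113, costing at least 151 − 113 = 38 against the maximum total of 1359.
We can afford to lose at most 1359 − 1039 = 320, so at most ⌊320/38⌋ = 8 fall short, and at least 1 are ≥ 114.
Exactly 1 works: 1 value at 151 and 8 at 113 total 1055; lower one of the high values by 16 (still ≥ 114) to hit 1039.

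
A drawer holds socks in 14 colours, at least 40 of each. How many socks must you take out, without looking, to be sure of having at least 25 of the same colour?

You could draw 24 of every colour without reaching 25 of any — 336 in all.
One more forces 25 of some colour, so 336 + 1 = 337.

337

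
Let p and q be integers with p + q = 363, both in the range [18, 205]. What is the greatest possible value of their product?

32942

With p + q fixed, pq peaks when the two are closest together.
Taking p = 181 and q = 182 (both in [18, 205]) gives pq = 32942.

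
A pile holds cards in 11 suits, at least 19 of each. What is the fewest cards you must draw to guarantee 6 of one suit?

You could draw 5 of every suit without reaching 6 of any — 55 in all.
One more forces 6 of some suit, so 55 + 1 = 56.

56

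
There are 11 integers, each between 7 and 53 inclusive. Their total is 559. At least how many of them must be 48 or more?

If only k of them are at least 48, the other 11 − k are at most 47, so the total is at most k·53 + (11 − k)·47.
This must reach 559, so k·53 + (11 − k)·47 ≥ 559, giving k ≥ 7.
Exactly 7 works: 7 values at 53 and 4 at 47 total 559.

7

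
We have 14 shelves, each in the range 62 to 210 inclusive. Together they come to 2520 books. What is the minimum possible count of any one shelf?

Minimizing one value means maximizing the remaining 13.
The other 13 can take up 13 × 210 = 2730 ≥ 2520 − 62, so one shelf can sit at its floor of 62.
Achievable: one at 62 and the other 13 totalling 2458, which fits since 13 × 62 ≤ 2458 ≤ 13 × 210.

62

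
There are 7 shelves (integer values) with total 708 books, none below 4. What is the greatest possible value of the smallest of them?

The average is 708/7 < 102, so some value is ≤ 101.
Taking 6 copies of 101 and 1 copy of 102 gives exactly 708, so 101 is attained.

101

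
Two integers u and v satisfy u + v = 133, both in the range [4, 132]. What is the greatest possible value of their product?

uv = u(133 − u) is maximized when u is as near 133/2 as the bounds allow.
Taking u = 66 and v = 67 (both in [4, 132]) gives uv = 4422.

4422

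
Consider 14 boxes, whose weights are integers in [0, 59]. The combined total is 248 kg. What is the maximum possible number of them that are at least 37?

6

With k values at 37 or above and the rest at least 0, the sum is at least 0 + 37k.
Since the sum is 248, we need 37k ≤ 248, i.e. k ≤ 6.
k = 6 is achieved by 6 values at 37 and 8 at 0, total 222; add 26 to one value (staying below 37) to reach 248.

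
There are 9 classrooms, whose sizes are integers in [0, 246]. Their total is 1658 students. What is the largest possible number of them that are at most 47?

2

Each value at 47 or below falls at least 246 − 47 = 199 short of the ceiling 246.
The ceiling total is 9 × 246 = 2214, and we need 1658, so at most ⌊(2214 − 1658)/199⌋ = 2 can be that low.
k = 2 is achieved by 2 values at 47 and 7 at 246, total 1816; lower one of the 246's by 158 (still > 47) to reach 1658.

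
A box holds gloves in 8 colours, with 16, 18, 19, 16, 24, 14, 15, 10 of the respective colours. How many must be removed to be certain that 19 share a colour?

126

In the worst case you take as many as possible of each colour without reaching 19: 16 + 18 + 18 + 16 + 18 + 14 + 15 + 10 = 125.
The next one must give 19 of some colour, so 125 + 1 = 126.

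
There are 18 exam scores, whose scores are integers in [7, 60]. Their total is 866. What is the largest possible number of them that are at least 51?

16

Suppose k of them are at least 51. Those contribute at least 51 each and the other 18 − k at least 7 each.
So the total is at least 51k + 7(18 − k) = 126 + 44k. This must be ≤ 866, giving k ≤ 16.
k = 16 is achieved by 16 values at 51 and 2 at 7, total 830; add 36 to one value (staying below 51) to reach 866.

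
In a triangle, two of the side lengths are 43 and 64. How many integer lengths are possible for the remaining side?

The triangle inequality gives |43 − 64| < c < 43 + 64, i.e. 21 < c < 107.
So c can be any integer from 22 to 106: 85 values.

85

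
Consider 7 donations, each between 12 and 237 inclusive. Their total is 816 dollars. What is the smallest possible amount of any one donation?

Minimizing one value means maximizing the remaining 6.
The other 6 can take up 6 × 237 = 1422 ≥ 816 − 12, so one donation can sit at its floor of 12.
Achievable: one at 12 and the other 6 totalling 804, which fits since 6 × 12 ≤ 804 ≤ 6 × 237.

12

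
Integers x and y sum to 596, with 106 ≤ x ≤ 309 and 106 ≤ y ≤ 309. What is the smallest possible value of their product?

For a fixed sum, xy is smallest when x and y are as far apart as possible.
The extreme feasible split is x = 287, y = 309, giving xy = 88683.

88683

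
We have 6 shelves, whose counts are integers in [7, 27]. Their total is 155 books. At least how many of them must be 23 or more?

5

If only k of them are at least 23, the other 6 − k are at most 22, so the total is at most k·27 + (6 − k)·22.
This must reach 155, so k·27 + (6 − k)·22 ≥ 155, giving k ≥ 5.
Exactly 5 works: 5 values at 27 and 1 at 22 total 157; lower one of the high values by 2 (still ≥ 23) to hit 155.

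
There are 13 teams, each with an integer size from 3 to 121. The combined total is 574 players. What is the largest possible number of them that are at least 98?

Suppose k of them are at least 98. Those contribute at least 98 each and the other 13 − k at least 3 each.
So the total is at least 98k + 3(13 − k) = 39 + 95k. This must be ≤ 574, giving k ≤ 5.
k = 5 is achieved by 5 values at 98 and 8 at 3, total 514; add 60 to one value (staying below 98) to reach 574.

5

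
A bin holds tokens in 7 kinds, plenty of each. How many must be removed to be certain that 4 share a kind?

In the worst case you draw 3 of each of the 7 kinds: 7 × 3 = 21.
One more forces 4 of some kind, so 21 + 1 = 22.

22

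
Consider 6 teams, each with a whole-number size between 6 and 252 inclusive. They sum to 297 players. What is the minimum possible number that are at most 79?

If only k of them are at most 79, the other 6 − k are at least 80, so the total is at least (6 − k)·80 + k·6.
This is ≤ 297, so (6 − k)·80 + 6k ≤ 297, which gives k ≥ 3.
Exactly 3 works: 3 values at 6 and 3 at 80 total 258; raise one of the low values by 39 (still ≤ 79) to hit 297.

3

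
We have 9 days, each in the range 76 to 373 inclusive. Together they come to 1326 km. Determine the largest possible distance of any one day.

Maximizing one value means minimizing the remaining 8.
The other 8 contribute at least 8 × 76 = 608, leaving at most 1326 − 608 = 718.
But each day is capped at 373, so the maximum is 373.
Achievable: one at 373 and the other 8 totalling 953, which fits since 8 × 76 ≤ 953 ≤ 8 × 373.

373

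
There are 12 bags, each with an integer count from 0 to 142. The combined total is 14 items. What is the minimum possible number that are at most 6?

10

Let j be the number exceeding 6. Then the total is ≥ 7·j + 0·(12 − j) = 0 + 7j.
So 7j ≤ 14 and j ≤ 2; hence at least 12 − 2 = 10 are ≤ 6.
Exactly 10 works: 10 values at 0 and 2 at 7 total 14.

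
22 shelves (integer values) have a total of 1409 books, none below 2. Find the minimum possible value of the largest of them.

The average is 1409/22 > 64, so not all 22 can be 64 or less; the largest is ≥ 65.
Equality holds with 1 value of 65 and 21 values of 64.

65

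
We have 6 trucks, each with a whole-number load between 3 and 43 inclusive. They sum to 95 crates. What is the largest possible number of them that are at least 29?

Suppose k of them are at least 29. Those contribute at least 29 each and the other 6 − k at least 3 each.
So the total is at least 29k + 3(6 − k) = 18 + 26k. This must be ≤ 95, giving k ≤ 2.
k = 2 is achieved by 2 values at 29 and 4 at 3, total 70; add 25 to one value (staying below 29) to reach 95.

2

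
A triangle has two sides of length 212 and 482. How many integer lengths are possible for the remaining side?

423

The triangle inequality gives |212 − 482| < c < 212 + 482, i.e. 270 < c < 694.
So c can be any integer from 271 to 693: 423 values.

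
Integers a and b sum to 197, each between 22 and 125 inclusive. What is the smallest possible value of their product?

Since a + b is fixed, pushing one of them to its bound minimizes the product.
At the endpoint a = 72, b = 197 − 72 = 125, so ab = 72 × 125 = 9000.

9000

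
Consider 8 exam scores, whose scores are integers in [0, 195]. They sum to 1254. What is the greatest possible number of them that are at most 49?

Suppose k of them are at most 49. Those contribute at most 49 each and the rest at most 195 each.
So the total is at most 49k + 195(8 − k) = 1560 − 146k. This must still be ≥ 1254, so k ≤ 2.
k = 2 is achieved by 2 values at 49 and 6 at 195, total 1268; lower one of the 195's by 14 (still > 49) to reach 1254.

2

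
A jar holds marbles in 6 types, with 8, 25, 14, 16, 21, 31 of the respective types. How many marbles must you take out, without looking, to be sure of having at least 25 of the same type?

In the worst case you take as many as possible of each type without reaching 25: 8 + 24 + 14 + 16 + 21 + 24 = 107.
The next one must give 25 of some type, so 107 + 1 = 108.

108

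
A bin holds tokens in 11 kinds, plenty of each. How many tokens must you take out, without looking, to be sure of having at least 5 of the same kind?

45

In the worst case you draw 4 of each of the 11 kinds: 11 × 4 = 44.
One more forces 5 of some kind, so 44 + 1 = 45.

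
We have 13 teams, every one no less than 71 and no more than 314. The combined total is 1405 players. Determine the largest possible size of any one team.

Maximizing one value means minimizing the remaining 12.
The other 12 contribute at least 12 × 71 = 852, leaving at most 1405 − 852 = 553.
But each team is capped at 314, so the maximum is 314.
Achievable: one at 314 and the other 12 totalling 1091, which fits since 12 × 71 ≤ 1091 ≤ 12 × 314.

314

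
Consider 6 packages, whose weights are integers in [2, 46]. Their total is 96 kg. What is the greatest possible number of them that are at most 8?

4

Each value at 8 or below falls at least 46 − 8 = 38 short of the ceiling 46.
The ceiling total is 6 × 46 = 276, and we need 96, so at most ⌊(276 − 96)/38⌋ = 4 can be that low.
k = 4 is achieved by 4 values at 8 and 2 at 46, total 124; lower one of the 46's by 28 (still > 8) to reach 96.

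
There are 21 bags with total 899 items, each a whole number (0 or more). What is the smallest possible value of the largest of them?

The average is 899/21 > 42, so not all 21 can be 42 or less; the largest is ≥ 43.
Achievable: 17 of them at 43 and 4 at 42 total 899.

43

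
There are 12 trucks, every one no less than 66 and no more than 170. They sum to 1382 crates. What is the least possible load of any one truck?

66

Minimizing one value means maximizing the remaining 11.
The other 11 can take up 11 × 170 = 1870 ≥ 1382 − 66, so one truck can sit at its floor of 66.
Achievable: one at 66 and the other 11 totalling 1316, which fits since 11 × 66 ≤ 1316 ≤ 11 × 170.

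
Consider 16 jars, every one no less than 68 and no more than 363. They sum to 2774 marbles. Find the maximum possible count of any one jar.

To make one jar as large as possible, make the other 15 as small as possible.
The other 15 contribute at least 15 × 68 = 1020, leaving at most 2774 − 1020 = 1754.
But each jar is capped at 363, so the maximum is 363.
Achievable: one at 363 and the other 15 totalling 2411, which fits since 15 × 68 ≤ 2411 ≤ 15 × 363.

363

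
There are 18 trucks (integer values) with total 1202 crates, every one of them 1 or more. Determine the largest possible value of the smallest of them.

The 18 values sum to 1202, so their minimum is at most ⌊1202/18⌋ = 66.
Achievable: 4 of them at 66 and 14 at 67 total 1202.

66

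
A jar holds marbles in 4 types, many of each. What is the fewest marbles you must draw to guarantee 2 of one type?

5

In the worst case you draw 1 of each of the 4 types: 4 × 1 = 4.
One more forces 2 of some type, so 4 + 1 = 5.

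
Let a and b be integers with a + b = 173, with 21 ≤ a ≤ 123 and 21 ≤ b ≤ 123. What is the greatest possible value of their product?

With a + b fixed, ab peaks when the two are closest together.
Taking a = 86 and b = 87 (both in [21, 123]) gives ab = 7482.

7482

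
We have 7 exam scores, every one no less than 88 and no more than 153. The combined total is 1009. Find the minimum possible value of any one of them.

91

Minimizing one value means maximizing the remaining 6.
The other 6 contribute at most 6 × 153 = 918, leaving at least 1009 − 918 = 91.
Since 91 ≥ 88, this is achievable: one at 91 and 6 at 153.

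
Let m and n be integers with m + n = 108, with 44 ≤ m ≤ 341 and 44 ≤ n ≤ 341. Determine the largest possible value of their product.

2916

With m + n fixed, mn peaks when the two are closest together.
Taking m = 54 and n = 54 (both in [44, 341]) gives mn = 2916.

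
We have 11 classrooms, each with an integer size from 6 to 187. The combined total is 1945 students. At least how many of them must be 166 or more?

If only k of them are at least 166, the other 11 − k are at most 165, so the total is at most k·187 + (11 − k)·165.
This must reach 1945, so k·187 + (11 − k)·165 ≥ 1945, giving k ≥ 6.
Exactly 6 works: 6 values at 187 and 5 at 165 total 1947; lower one of the high values by 2 (still ≥ 166) to hit 1945.

6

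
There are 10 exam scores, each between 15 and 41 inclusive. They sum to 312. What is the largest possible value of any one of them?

41

Maximizing one value means minimizing the remaining 9.
The other 9 contribute at least 9 × 15 = 135, leaving at most 312 − 135 = 177.
But each score is capped at 41, so the maximum is 41.
Achievable: one at 41 and the other 9 totalling 271, which fits since 9 × 15 ≤ 271 ≤ 9 × 41.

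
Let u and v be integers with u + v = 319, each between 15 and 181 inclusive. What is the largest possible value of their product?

uv = u(319 − u) is maximized when u is as near 319/2 as the bounds allow.
Taking u = 159 and v = 160 (both in [15, 181]) gives uv = 25440.

25440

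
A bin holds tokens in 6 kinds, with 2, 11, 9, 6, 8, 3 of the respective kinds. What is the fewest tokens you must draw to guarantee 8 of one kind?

33

In the worst case you take as many as possible of each kind without reaching 8: 2 + 7 + 7 + 6 + 7 + 3 = 32.
The next one must give 8 of some kind, so 32 + 1 = 33.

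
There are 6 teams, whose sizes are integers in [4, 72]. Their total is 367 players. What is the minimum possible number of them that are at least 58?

Suppose at most 6 − j of them reach 58; then j values are ≤ 57 and the rest ≤ 72.
The total is then ≤ 57·j + 72·(6 − j) = 432 − 15j. For this to be ≥ 367 we need j ≤ 4, so at least 6 − 4 = 2 must reach 58.
Exactly 2 works: 2 values at 72 and 4 at 57 total 372; lower one of the high values by 5 (still ≥ 58) to hit 367.

2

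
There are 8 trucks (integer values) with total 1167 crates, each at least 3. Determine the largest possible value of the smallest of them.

If every one of the 8 were at least 146, the total would be at least 8 × 146 = 1168 > 1167.
Taking 1 copy of 145 and 7 copies of 146 gives exactly 1167, so 145 is attained.

145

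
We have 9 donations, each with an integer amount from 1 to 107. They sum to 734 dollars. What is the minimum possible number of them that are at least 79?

Each value short of 79 is at most 78, costing at least 107 − 78 = 29 against the maximum total of 963.
We can afford to lose at most 963 − 734 = 229, so at most ⌊229/29⌋ = 7 fall short, and at least 2 are ≥ 79.
Exactly 2 works: 2 values at 107 and 7 at 78 total 760; lower one of the high values by 26 (still ≥ 79) to hit 734.

2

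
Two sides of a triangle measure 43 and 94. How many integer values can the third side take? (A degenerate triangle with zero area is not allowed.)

85

The triangle inequality gives |43 − 94| < c < 43 + 94, i.e. 51 < c < 137.
So c can be any integer from 52 to 136: 85 values.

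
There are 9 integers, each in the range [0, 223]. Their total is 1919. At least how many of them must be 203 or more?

If only k of them are at least 203, the other 9 − k are at most 202, so the total is at most k·223 + (9 − k)·202.
This must reach 1919, so k·223 + (9 − k)·202 ≥ 1919, giving k ≥ 5.
Exactly 5 works: 5 values at 223 and 4 at 202 total 1923; lower one of the high values by 4 (still ≥ 203) to hit 1919.

5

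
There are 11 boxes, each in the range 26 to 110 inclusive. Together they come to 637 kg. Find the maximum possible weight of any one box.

110

Maximizing one value means minimizing the remaining 10.
The other 10 contribute at least 10 × 26 = 260, leaving at most 637 − 260 = 377.
But each box is capped at 110, so the maximum is 110.
Achievable: one at 110 and the other 10 totalling 527, which fits since 10 × 26 ≤ 527 ≤ 10 × 110.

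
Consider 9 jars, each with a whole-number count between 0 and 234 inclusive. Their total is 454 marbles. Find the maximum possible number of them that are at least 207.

Suppose k of them are at least 207. Those contribute at least 207 each and the other 9 − k at least 0 each.
So the total is at least 207k + 0(9 − k) = 0 + 207k. This must be ≤ 454, giving k ≤ 2.
k = 2 is achieved by 2 values at 207 and 7 at 0, total 414; add 40 to one value (staying below 207) to reach 454.

2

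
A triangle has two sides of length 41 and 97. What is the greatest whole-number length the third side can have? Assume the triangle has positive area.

137

The third side must be less than 41 + 97 = 138.
The largest integer below 138 is 137.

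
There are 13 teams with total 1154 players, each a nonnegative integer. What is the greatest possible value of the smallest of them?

The average is 1154/13 < 89, so some value is ≤ 88.
Equality holds with 3 values of 88 and 10 values of 89.

88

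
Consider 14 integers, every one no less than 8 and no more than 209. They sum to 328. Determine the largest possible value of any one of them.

To make one integer as large as possible, make the other 13 as small as possible.
The other 13 contribute at least 13 × 8 = 104, leaving at most 328 − 104 = 224.
But each integer is capped at 209, so the maximum is 209.
Achievable: one at 209 and the other 13 totalling 119, which fits since 13 × 8 ≤ 119 ≤ 13 × 209.

209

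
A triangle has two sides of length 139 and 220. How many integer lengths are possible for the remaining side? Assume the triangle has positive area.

277

The triangle inequality gives |139 − 220| < c < 139 + 220, i.e. 81 < c < 359.
So c can be any integer from 82 to 358: 277 values.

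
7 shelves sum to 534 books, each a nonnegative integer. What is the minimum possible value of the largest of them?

Some value must be at least ⌈534/7⌉ = 77, since 7 × 76 = 532 < 534.
Achievable: 2 of them at 77 and 5 at 76 total 534.

77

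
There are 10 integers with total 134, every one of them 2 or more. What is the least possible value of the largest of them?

14

If every one of the 10 were at most 13, the total would be at most 10 × 13 = 130 < 134.
Taking 6 copies of 13 and 4 copies of 14 gives exactly 134, so 14 is attained.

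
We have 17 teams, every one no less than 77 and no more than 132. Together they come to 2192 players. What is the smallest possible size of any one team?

80

To make one team as small as possible, make the other 16 as large as possible.
The other 16 contribute at most 16 × 132 = 2112, leaving at least 2192 − 2112 = 80.
Since 80 ≥ 77, this is achievable: one at 80 and 16 at 132.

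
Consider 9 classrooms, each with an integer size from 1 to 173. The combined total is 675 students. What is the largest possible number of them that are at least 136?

Suppose k of them are at least 136. Those contribute at least 136 each and the other 9 − k at least 1 each.
So the total is at least 136k + 1(9 − k) = 9 + 135k. This must be ≤ 675, giving k ≤ 4.
k = 4 is achieved by 4 values at 136 and 5 at 1, total 549; add 126 to one value (staying below 136) to reach 675.

4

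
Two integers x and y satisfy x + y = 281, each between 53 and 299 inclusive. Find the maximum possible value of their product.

With x + y fixed, xy peaks when the two are closest together.
Taking x = 140 and y = 141 (both in [53, 299]) gives xy = 19740.

19740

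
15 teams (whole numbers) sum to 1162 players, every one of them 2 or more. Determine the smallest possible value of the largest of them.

The 15 values sum to 1162, so their maximum is at least ⌈1162/15⌉ = 78.
Achievable: 7 of them at 78 and 8 at 77 total 1162.

78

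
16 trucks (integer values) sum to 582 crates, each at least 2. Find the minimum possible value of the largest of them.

The 16 values sum to 582, so their maximum is at least ⌈582/16⌉ = 37.
Equality holds with 6 values of 37 and 10 values of 36.

37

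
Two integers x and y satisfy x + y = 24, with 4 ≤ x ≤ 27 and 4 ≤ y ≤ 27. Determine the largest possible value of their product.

For a fixed sum, the product xy is largest when x and y are as close as possible.
Taking x = 12 and y = 12 (both in [4, 27]) gives xy = 144.

144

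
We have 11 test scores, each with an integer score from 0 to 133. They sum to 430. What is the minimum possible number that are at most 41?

1

Each value above 41 is at least 42, contributing at least 42 − 0 = 42 above the floor 0.
The sum exceeds the floor total 0 by 430, so at most ⌊430/42⌋ = 10 exceed 41, and at least 1 are ≤ 41.
Exactly 1 works: 1 value at 0 and 10 at 42 total 420; raise one of the low values by 10 (still ≤ 41) to hit 430.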